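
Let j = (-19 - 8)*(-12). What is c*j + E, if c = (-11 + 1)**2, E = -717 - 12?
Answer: 31671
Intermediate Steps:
E = -729
c = 100 (c = (-10)**2 = 100)
j = 324 (j = -27*(-12) = 324)
c*j + E = 100*324 - 729 = 32400 - 729 = 31671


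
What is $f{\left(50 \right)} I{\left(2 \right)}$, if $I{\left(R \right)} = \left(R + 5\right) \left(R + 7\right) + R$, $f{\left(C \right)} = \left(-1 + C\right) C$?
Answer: $159250$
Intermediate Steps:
$f{\left(C \right)} = C \left(-1 + C\right)$
$I{\left(R \right)} = R + \left(5 + R\right) \left(7 + R\right)$ ($I{\left(R \right)} = \left(5 + R\right) \left(7 + R\right) + R = R + \left(5 + R\right) \left(7 + R\right)$)
$f{\left(50 \right)} I{\left(2 \right)} = 50 \left(-1 + 50\right) \left(35 + 2^{2} + 13 \cdot 2\right) = 50 \cdot 49 \left(35 + 4 + 26\right) = 2450 \cdot 65 = 159250$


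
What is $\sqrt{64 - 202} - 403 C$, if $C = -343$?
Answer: $138229 + i \sqrt{138} \approx 1.3823 \cdot 10^{5} + 11.747 i$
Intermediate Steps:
$\sqrt{64 - 202} - 403 C = \sqrt{64 - 202} - -138229 = \sqrt{-138} + 138229 = i \sqrt{138} + 138229 = 138229 + i \sqrt{138}$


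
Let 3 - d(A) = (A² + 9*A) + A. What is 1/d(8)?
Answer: -1/141 ≈ -0.0070922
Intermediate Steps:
d(A) = 3 - A² - 10*A (d(A) = 3 - ((A² + 9*A) + A) = 3 - (A² + 10*A) = 3 + (-A² - 10*A) = 3 - A² - 10*A)
1/d(8) = 1/(3 - 1*8² - 10*8) = 1/(3 - 1*64 - 80) = 1/(3 - 64 - 80) = 1/(-141) = -1/141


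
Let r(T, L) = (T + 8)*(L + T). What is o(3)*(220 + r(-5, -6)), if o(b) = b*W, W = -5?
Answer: -2805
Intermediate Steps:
r(T, L) = (8 + T)*(L + T)
o(b) = -5*b (o(b) = b*(-5) = -5*b)
o(3)*(220 + r(-5, -6)) = (-5*3)*(220 + ((-5)² + 8*(-6) + 8*(-5) - 6*(-5))) = -15*(220 + (25 - 48 - 40 + 30)) = -15*(220 - 33) = -15*187 = -2805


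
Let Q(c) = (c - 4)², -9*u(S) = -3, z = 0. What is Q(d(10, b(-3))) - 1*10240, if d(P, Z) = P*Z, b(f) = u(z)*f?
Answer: -10044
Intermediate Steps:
u(S) = ⅓ (u(S) = -⅑*(-3) = ⅓)
b(f) = f/3
Q(c) = (-4 + c)²
Q(d(10, b(-3))) - 1*10240 = (-4 + 10*((⅓)*(-3)))² - 1*10240 = (-4 + 10*(-1))² - 10240 = (-4 - 10)² - 10240 = (-14)² - 10240 = 196 - 10240 = -10044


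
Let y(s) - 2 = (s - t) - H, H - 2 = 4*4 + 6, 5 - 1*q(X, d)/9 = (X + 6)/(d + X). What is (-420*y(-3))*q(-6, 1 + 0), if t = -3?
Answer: 415800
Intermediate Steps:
q(X, d) = 45 - 9*(6 + X)/(X + d) (q(X, d) = 45 - 9*(X + 6)/(d + X) = 45 - 9*(6 + X)/(X + d))
H = 24 (H = 2 + (4*4 + 6) = 2 + (16 + 6) = 2 + 22 = 24)
y(s) = -19 + s (y(s) = 2 + ((s - 1*(-3)) - 1*24) = 2 + ((s + 3) - 24) = 2 + ((3 + s) - 24) = 2 + (-21 + s) = -19 + s)
(-420*y(-3))*q(-6, 1 + 0) = (-420*(-19 - 3))*(9*(-6 + 4*(-6) + 5*(1 + 0))/(-6 + (1 + 0))) = (-420*(-22))*(9*(-6 - 24 + 5*1)/(-6 + 1)) = 9240*(9*(-6 - 24 + 5)/(-5)) = 9240*(9*(-⅕)*(-25)) = 9240*45 = 415800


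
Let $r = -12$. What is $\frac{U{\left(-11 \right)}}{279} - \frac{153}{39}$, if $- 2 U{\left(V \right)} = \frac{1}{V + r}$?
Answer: $- \frac{654521}{166842} \approx -3.923$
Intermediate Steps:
$U{\left(V \right)} = - \frac{1}{2 \left(-12 + V\right)}$ ($U{\left(V \right)} = - \frac{1}{2 \left(V - 12\right)} = - \frac{1}{2 \left(-12 + V\right)}$)
$\frac{U{\left(-11 \right)}}{279} - \frac{153}{39} = \frac{\left(-1\right) \frac{1}{-24 + 2 \left(-11\right)}}{279} - \frac{153}{39} = - \frac{1}{-24 - 22} \cdot \frac{1}{279} - \frac{51}{13} = - \frac{1}{-46} \cdot \frac{1}{279} - \frac{51}{13} = \left(-1\right) \left(- \frac{1}{46}\right) \frac{1}{279} - \frac{51}{13} = \frac{1}{46} \cdot \frac{1}{279} - \frac{51}{13} = \frac{1}{12834} - \frac{51}{13} = - \frac{654521}{166842}$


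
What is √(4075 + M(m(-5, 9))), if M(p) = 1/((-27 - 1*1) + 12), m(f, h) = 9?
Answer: √65199/4 ≈ 63.835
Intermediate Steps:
M(p) = -1/16 (M(p) = 1/((-27 - 1) + 12) = 1/(-28 + 12) = 1/(-16) = -1/16)
√(4075 + M(m(-5, 9))) = √(4075 - 1/16) = √(65199/16) = √65199/4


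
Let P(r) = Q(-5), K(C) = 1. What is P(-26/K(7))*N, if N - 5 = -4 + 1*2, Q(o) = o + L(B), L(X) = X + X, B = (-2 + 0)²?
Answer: 9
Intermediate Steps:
B = 4 (B = (-2)² = 4)
L(X) = 2*X
Q(o) = 8 + o (Q(o) = o + 2*4 = o + 8 = 8 + o)
P(r) = 3 (P(r) = 8 - 5 = 3)
N = 3 (N = 5 + (-4 + 1*2) = 5 + (-4 + 2) = 5 - 2 = 3)
P(-26/K(7))*N = 3*3 = 9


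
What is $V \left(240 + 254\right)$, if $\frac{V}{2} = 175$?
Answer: $172900$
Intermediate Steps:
$V = 350$ ($V = 2 \cdot 175 = 350$)
$V \left(240 + 254\right) = 350 \left(240 + 254\right) = 350 \cdot 494 = 172900$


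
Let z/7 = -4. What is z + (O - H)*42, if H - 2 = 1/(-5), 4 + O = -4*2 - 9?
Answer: -4928/5 ≈ -985.60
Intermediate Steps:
z = -28 (z = 7*(-4) = -28)
O = -21 (O = -4 + (-4*2 - 9) = -4 + (-8 - 9) = -4 - 17 = -21)
H = 9/5 (H = 2 + 1/(-5) = 2 - 1/5 = 9/5 ≈ 1.8000)
z + (O - H)*42 = -28 + (-21 - 1*9/5)*42 = -28 + (-21 - 9/5)*42 = -28 - 114/5*42 = -28 - 4788/5 = -4928/5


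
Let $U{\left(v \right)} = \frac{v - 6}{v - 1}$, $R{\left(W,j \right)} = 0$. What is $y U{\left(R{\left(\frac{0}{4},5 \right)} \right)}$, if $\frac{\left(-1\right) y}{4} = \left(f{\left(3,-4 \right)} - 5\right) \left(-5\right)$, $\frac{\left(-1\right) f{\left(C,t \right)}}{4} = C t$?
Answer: $5160$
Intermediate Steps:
$f{\left(C,t \right)} = - 4 C t$
$U{\left(v \right)} = \frac{-6 + v}{-1 + v}$
$y = 860$ ($y = - 4 \left(\left(-4\right) 3 \left(-4\right) - 5\right) \left(-5\right) = - 4 \left(48 - 5\right) \left(-5\right) = - 4 \cdot 43 \left(-5\right) = \left(-4\right) \left(-215\right) = 860$)
$y U{\left(R{\left(\frac{0}{4},5 \right)} \right)} = 860 \frac{-6 + 0}{-1 + 0} = 860 \frac{1}{-1} \left(-6\right) = 860 \left(\left(-1\right) \left(-6\right)\right) = 860 \cdot 6 = 5160$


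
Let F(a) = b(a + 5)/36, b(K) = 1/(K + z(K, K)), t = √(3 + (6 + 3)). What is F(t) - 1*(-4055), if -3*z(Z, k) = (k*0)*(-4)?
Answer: 1897745/468 - √3/234 ≈ 4055.0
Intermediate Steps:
z(Z, k) = 0 (z(Z, k) = -k*0*(-4)/3 = -0*(-4) = -⅓*0 = 0)
t = 2*√3 (t = √(3 + 9) = √12 = 2*√3 ≈ 3.4641)
b(K) = 1/K (b(K) = 1/(K + 0) = 1/K)
F(a) = 1/(36*(5 + a)) (F(a) = 1/((a + 5)*36) = (1/36)/(5 + a) = 1/(36*(5 + a)))
F(t) - 1*(-4055) = 1/(36*(5 + 2*√3)) - 1*(-4055) = 1/(36*(5 + 2*√3)) + 4055 = 4055 + 1/(36*(5 + 2*√3))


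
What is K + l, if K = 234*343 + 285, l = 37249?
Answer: 117796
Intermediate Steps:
K = 80547 (K = 80262 + 285 = 80547)
K + l = 80547 + 37249 = 117796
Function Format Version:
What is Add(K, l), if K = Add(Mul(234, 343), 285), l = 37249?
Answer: 117796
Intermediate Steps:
K = 80547 (K = Add(80262, 285) = 80547)
Add(K, l) = Add(80547, 37249) = 117796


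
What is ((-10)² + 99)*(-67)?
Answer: -13333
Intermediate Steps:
((-10)² + 99)*(-67) = (100 + 99)*(-67) = 199*(-67) = -13333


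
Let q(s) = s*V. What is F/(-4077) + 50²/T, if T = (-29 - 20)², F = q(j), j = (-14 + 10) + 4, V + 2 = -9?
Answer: 2500/2401 ≈ 1.0412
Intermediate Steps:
V = -11 (V = -2 - 9 = -11)
j = 0 (j = -4 + 4 = 0)
q(s) = -11*s (q(s) = s*(-11) = -11*s)
F = 0 (F = -11*0 = 0)
T = 2401 (T = (-49)² = 2401)
F/(-4077) + 50²/T = 0/(-4077) + 50²/2401 = 0*(-1/4077) + 2500*(1/2401) = 0 + 2500/2401 = 2500/2401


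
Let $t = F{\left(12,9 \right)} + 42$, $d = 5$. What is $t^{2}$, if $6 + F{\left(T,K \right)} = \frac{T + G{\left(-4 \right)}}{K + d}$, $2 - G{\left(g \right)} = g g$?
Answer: $\frac{63001}{49} \approx 1285.7$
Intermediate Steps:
$G{\left(g \right)} = 2 - g^{2}$ ($G{\left(g \right)} = 2 - g g = 2 - g^{2}$)
$F{\left(T,K \right)} = -6 + \frac{-14 + T}{5 + K}$ ($F{\left(T,K \right)} = -6 + \frac{T + \left(2 - \left(-4\right)^{2}\right)}{K + 5} = -6 + \frac{T + \left(2 - 16\right)}{5 + K} = -6 + \frac{T - 14}{5 + K} = -6 + \frac{-14 + T}{5 + K}$)
$t = \frac{251}{7}$ ($t = \frac{-44 + 12 - 54}{5 + 9} + 42 = \frac{-44 + 12 - 54}{14} + 42 = \frac{1}{14} \left(-86\right) + 42 = - \frac{43}{7} + 42 = \frac{251}{7} \approx 35.857$)
$t^{2} = \left(\frac{251}{7}\right)^{2} = \frac{63001}{49}$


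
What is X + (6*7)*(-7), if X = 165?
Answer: -129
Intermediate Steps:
X + (6*7)*(-7) = 165 + (6*7)*(-7) = 165 + 42*(-7) = 165 - 294 = -129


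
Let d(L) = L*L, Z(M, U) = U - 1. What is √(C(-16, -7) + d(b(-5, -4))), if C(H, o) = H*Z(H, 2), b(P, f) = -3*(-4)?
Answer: 8*√2 ≈ 11.314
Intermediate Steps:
b(P, f) = 12
Z(M, U) = -1 + U
d(L) = L²
C(H, o) = H (C(H, o) = H*(-1 + 2) = H*1 = H)
√(C(-16, -7) + d(b(-5, -4))) = √(-16 + 12²) = √(-16 + 144) = √128 = 8*√2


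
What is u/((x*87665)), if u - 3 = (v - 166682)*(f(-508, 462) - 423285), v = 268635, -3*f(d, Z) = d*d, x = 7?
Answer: -155775925798/1840965 ≈ -84617.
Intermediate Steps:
f(d, Z) = -d²/3 (f(d, Z) = -d*d/3 = -d²/3)
u = -155775925798/3 (u = 3 + (268635 - 166682)*(-⅓*(-508)² - 423285) = 3 + 101953*(-⅓*258064 - 423285) = 3 + 101953*(-258064/3 - 423285) = 3 + 101953*(-1527919/3) = 3 - 155775925807/3 = -155775925798/3 ≈ -5.1925e+10)
u/((x*87665)) = -155775925798/(3*(7*87665)) = -155775925798/3/613655 = -155775925798/3*1/613655 = -155775925798/1840965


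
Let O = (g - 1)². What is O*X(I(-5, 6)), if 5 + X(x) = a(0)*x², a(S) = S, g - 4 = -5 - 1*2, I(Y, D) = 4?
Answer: -80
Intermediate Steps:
g = -3 (g = 4 + (-5 - 1*2) = 4 + (-5 - 2) = 4 - 7 = -3)
X(x) = -5 (X(x) = -5 + 0*x² = -5 + 0 = -5)
O = 16 (O = (-3 - 1)² = (-4)² = 16)
O*X(I(-5, 6)) = 16*(-5) = -80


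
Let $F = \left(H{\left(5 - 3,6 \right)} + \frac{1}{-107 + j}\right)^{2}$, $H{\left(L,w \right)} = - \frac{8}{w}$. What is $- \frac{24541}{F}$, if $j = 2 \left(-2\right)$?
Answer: $- \frac{302369661}{22201} \approx -13620.0$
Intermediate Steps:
$j = -4$
$F = \frac{22201}{12321}$ ($F = \left(- \frac{8}{6} + \frac{1}{-107 - 4}\right)^{2} = \left(\left(-8\right) \frac{1}{6} + \frac{1}{-111}\right)^{2} = \left(- \frac{4}{3} - \frac{1}{111}\right)^{2} = \left(- \frac{149}{111}\right)^{2} = \frac{22201}{12321} \approx 1.8019$)
$- \frac{24541}{F} = - \frac{24541}{\frac{22201}{12321}} = \left(-24541\right) \frac{12321}{22201} = - \frac{302369661}{22201}$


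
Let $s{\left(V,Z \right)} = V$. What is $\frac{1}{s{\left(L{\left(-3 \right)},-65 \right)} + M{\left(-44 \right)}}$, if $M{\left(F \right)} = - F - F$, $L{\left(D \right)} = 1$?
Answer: $\frac{1}{89} \approx 0.011236$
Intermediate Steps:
$M{\left(F \right)} = - 2 F$
$\frac{1}{s{\left(L{\left(-3 \right)},-65 \right)} + M{\left(-44 \right)}} = \frac{1}{1 - -88} = \frac{1}{1 + 88} = \frac{1}{89}$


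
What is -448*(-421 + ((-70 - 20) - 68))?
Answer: 259392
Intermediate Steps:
-448*(-421 + ((-70 - 20) - 68)) = -448*(-421 + (-90 - 68)) = -448*(-421 - 158) = -448*(-579) = 259392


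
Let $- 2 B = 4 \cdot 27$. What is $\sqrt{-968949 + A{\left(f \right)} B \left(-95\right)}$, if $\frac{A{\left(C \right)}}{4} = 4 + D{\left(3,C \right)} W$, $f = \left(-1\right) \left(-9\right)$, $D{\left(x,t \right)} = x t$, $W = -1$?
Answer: $9 i \sqrt{17789} \approx 1200.4 i$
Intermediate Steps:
$D{\left(x,t \right)} = t x$
$f = 9$
$A{\left(C \right)} = 16 - 12 C$ ($A{\left(C \right)} = 4 \left(4 + C 3 \left(-1\right)\right) = 4 \left(4 + 3 C \left(-1\right)\right) = 4 \left(4 - 3 C\right) = 16 - 12 C$)
$B = -54$ ($B = - \frac{4 \cdot 27}{2} = \left(- \frac{1}{2}\right) 108 = -54$)
$\sqrt{-968949 + A{\left(f \right)} B \left(-95\right)} = \sqrt{-968949 + \left(16 - 108\right) \left(-54\right) \left(-95\right)} = \sqrt{-968949 + \left(-92\right) \left(-54\right) \left(-95\right)} = \sqrt{-968949 + 4968 \left(-95\right)} = \sqrt{-968949 - 471960} = \sqrt{-1440909} = 9 i \sqrt{17789}$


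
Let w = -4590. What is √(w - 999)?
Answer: 9*I*√69 ≈ 74.76*I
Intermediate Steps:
√(w - 999) = √(-4590 - 999) = √(-5589) = 9*I*√69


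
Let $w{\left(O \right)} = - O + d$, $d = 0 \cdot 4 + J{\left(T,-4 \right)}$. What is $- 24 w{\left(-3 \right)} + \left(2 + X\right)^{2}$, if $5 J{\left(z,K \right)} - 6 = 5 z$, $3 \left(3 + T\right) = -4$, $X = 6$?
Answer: $\frac{336}{5} \approx 67.2$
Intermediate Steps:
$T = - \frac{13}{3}$ ($T = -3 + \frac{1}{3} \left(-4\right) = -3 - \frac{4}{3} = - \frac{13}{3} \approx -4.3333$)
$J{\left(z,K \right)} = \frac{6}{5} + z$ ($J{\left(z,K \right)} = \frac{6}{5} + \frac{5 z}{5} = \frac{6}{5} + z$)
$d = - \frac{47}{15}$ ($d = 0 \cdot 4 + \left(\frac{6}{5} - \frac{13}{3}\right) = 0 - \frac{47}{15} = - \frac{47}{15} \approx -3.1333$)
$w{\left(O \right)} = - \frac{47}{15} - O$ ($w{\left(O \right)} = - O - \frac{47}{15} = - \frac{47}{15} - O$)
$- 24 w{\left(-3 \right)} + \left(2 + X\right)^{2} = - 24 \left(- \frac{47}{15} - -3\right) + \left(2 + 6\right)^{2} = - 24 \left(- \frac{47}{15} + 3\right) + 8^{2} = \left(-24\right) \left(- \frac{2}{15}\right) + 64 = \frac{16}{5} + 64 = \frac{336}{5}$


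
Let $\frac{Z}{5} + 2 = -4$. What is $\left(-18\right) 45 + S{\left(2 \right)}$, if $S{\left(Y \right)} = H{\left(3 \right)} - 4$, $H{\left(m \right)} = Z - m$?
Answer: $-847$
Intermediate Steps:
$Z = -30$ ($Z = -10 + 5 \left(-4\right) = -10 - 20 = -30$)
$H{\left(m \right)} = -30 - m$
$S{\left(Y \right)} = -37$ ($S{\left(Y \right)} = \left(-30 - 3\right) - 4 = -33 - 4 = -37$)
$\left(-18\right) 45 + S{\left(2 \right)} = \left(-18\right) 45 - 37 = -810 - 37 = -847$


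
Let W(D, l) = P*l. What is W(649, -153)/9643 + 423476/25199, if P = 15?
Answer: 4025747363/242993957 ≈ 16.567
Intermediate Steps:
W(D, l) = 15*l
W(649, -153)/9643 + 423476/25199 = (15*(-153))/9643 + 423476/25199 = -2295*1/9643 + 423476*(1/25199) = -2295/9643 + 423476/25199 = 4025747363/242993957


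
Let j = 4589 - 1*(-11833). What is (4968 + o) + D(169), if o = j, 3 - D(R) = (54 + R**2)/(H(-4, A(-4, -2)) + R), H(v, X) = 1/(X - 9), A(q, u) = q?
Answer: 46607033/2196 ≈ 21224.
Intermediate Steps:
H(v, X) = 1/(-9 + X)
D(R) = 3 - (54 + R**2)/(-1/13 + R) (D(R) = 3 - (54 + R**2)/(1/(-9 - 4) + R) = 3 - (54 + R**2)/(1/(-13) + R) = 3 - (54 + R**2)/(-1/13 + R))
j = 16422 (j = 4589 + 11833 = 16422)
o = 16422
(4968 + o) + D(169) = (4968 + 16422) + (-705 - 13*169**2 + 39*169)/(-1 + 13*169) = 21390 + (-705 - 13*28561 + 6591)/(-1 + 2197) = 21390 + (-705 - 371293 + 6591)/2196 = 21390 + (1/2196)*(-365407) = 21390 - 365407/2196 = 46607033/2196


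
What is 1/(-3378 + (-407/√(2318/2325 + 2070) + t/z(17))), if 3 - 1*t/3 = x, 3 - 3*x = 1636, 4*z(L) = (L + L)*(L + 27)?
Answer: -113608404480868/383267713363846195 + 28464766*√111950331/383267713363846195 ≈ -0.00029563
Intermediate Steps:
z(L) = L*(27 + L)/2 (z(L) = ((L + L)*(L + 27))/4 = ((2*L)*(27 + L))/4 = (2*L*(27 + L))/4 = L*(27 + L)/2)
x = -1633/3 (x = 1 - ⅓*1636 = 1 - 1636/3 = -1633/3 ≈ -544.33)
t = 1642 (t = 9 - 3*(-1633/3) = 9 + 1633 = 1642)
1/(-3378 + (-407/√(2318/2325 + 2070) + t/z(17))) = 1/(-3378 + (-407/√(2318/2325 + 2070) + 1642/(((½)*17*(27 + 17))))) = 1/(-3378 + (-407/√(2318*(1/2325) + 2070) + 1642/(((½)*17*44)))) = 1/(-3378 + (-407/√(2318/2325 + 2070) + 1642/374)) = 1/(-3378 + (-407*5*√111950331/2407534 + 1642*(1/374))) = 1/(-3378 + (-407*5*√111950331/2407534 + 821/187)) = 1/(-3378 + (-2035*√111950331/2407534 + 821/187)) = 1/(-3378 + (821/187 - 2035*√111950331/2407534)) = 1/(-630865/187 - 2035*√111950331/2407534)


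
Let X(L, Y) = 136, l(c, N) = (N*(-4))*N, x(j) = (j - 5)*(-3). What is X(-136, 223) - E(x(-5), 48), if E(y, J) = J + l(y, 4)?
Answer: 152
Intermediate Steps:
x(j) = 15 - 3*j (x(j) = (-5 + j)*(-3) = 15 - 3*j)
l(c, N) = -4*N**2 (l(c, N) = (-4*N)*N = -4*N**2)
E(y, J) = -64 + J (E(y, J) = J - 4*4**2 = J - 4*16 = J - 64 = -64 + J)
X(-136, 223) - E(x(-5), 48) = 136 - (-64 + 48) = 136 - 1*(-16) = 136 + 16 = 152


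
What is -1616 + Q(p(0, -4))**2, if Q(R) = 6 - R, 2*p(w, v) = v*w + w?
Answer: -1580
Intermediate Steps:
p(w, v) = w/2 + v*w/2 (p(w, v) = (v*w + w)/2 = (w + v*w)/2 = w/2 + v*w/2)
-1616 + Q(p(0, -4))**2 = -1616 + (6 - 0*(1 - 4)/2)**2 = -1616 + (6 - 0*(-3)/2)**2 = -1616 + (6 - 1*0)**2 = -1616 + (6 + 0)**2 = -1616 + 6**2 = -1616 + 36 = -1580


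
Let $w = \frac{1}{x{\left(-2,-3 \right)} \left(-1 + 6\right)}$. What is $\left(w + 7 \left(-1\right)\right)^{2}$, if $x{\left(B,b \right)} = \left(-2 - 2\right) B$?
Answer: $\frac{77841}{1600} \approx 48.651$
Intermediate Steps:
$x{\left(B,b \right)} = - 4 B$
$w = \frac{1}{40}$ ($w = \frac{1}{\left(-4\right) \left(-2\right) \left(-1 + 6\right)} = \frac{1}{8 \cdot 5} = \frac{1}{40} \approx 0.025$)
$\left(w + 7 \left(-1\right)\right)^{2} = \left(\frac{1}{40} + 7 \left(-1\right)\right)^{2} = \left(\frac{1}{40} - 7\right)^{2} = \left(- \frac{279}{40}\right)^{2} = \frac{77841}{1600}$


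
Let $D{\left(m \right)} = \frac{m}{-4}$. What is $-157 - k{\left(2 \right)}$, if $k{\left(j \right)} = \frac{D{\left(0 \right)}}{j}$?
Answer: $-157$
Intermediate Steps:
$D{\left(m \right)} = - \frac{m}{4}$ ($D{\left(m \right)} = m \left(- \frac{1}{4}\right) = - \frac{m}{4}$)
$k{\left(j \right)} = 0$ ($k{\left(j \right)} = \frac{\left(- \frac{1}{4}\right) 0}{j} = \frac{0}{j} = 0$)
$-157 - k{\left(2 \right)} = -157 - 0 = -157 + 0 = -157$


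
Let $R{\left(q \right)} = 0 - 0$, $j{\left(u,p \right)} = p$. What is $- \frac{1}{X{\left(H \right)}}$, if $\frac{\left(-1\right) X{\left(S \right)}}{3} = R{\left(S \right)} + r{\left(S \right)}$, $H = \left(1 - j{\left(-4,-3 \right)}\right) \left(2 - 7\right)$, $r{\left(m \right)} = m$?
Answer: $- \frac{1}{60} \approx -0.016667$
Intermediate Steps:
$R{\left(q \right)} = 0$ ($R{\left(q \right)} = 0 + 0 = 0$)
$H = -20$ ($H = \left(1 - -3\right) \left(2 - 7\right) = \left(1 + 3\right) \left(-5\right) = 4 \left(-5\right) = -20$)
$X{\left(S \right)} = - 3 S$ ($X{\left(S \right)} = - 3 \left(0 + S\right) = - 3 S$)
$- \frac{1}{X{\left(H \right)}} = - \frac{1}{\left(-3\right) \left(-20\right)} = - \frac{1}{60}$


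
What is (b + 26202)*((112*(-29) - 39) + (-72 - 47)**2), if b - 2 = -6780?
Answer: 211216576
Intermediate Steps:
b = -6778 (b = 2 - 6780 = -6778)
(b + 26202)*((112*(-29) - 39) + (-72 - 47)**2) = (-6778 + 26202)*((112*(-29) - 39) + (-72 - 47)**2) = 19424*((-3248 - 39) + (-119)**2) = 19424*(-3287 + 14161) = 19424*10874 = 211216576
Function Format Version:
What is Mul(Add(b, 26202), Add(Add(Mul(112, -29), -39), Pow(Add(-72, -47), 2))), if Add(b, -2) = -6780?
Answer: 211216576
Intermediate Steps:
b = -6778 (b = Add(2, -6780) = -6778)
Mul(Add(b, 26202), Add(Add(Mul(112, -29), -39), Pow(Add(-72, -47), 2))) = Mul(Add(-6778, 26202), Add(Add(Mul(112, -29), -39), Pow(Add(-72, -47), 2))) = Mul(19424, Add(Add(-3248, -39), Pow(-119, 2))) = Mul(19424, Add(-3287, 14161)) = Mul(19424, 10874) = 211216576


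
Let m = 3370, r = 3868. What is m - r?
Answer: -498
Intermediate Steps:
m - r = 3370 - 1*3868 = 3370 - 3868 = -498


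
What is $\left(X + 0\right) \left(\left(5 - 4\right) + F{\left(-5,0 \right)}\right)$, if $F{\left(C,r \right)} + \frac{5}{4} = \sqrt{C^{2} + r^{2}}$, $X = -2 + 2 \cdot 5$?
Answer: $38$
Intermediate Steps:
$X = 8$ ($X = -2 + 10 = 8$)
$F{\left(C,r \right)} = - \frac{5}{4} + \sqrt{C^{2} + r^{2}}$
$\left(X + 0\right) \left(\left(5 - 4\right) + F{\left(-5,0 \right)}\right) = \left(8 + 0\right) \left(\left(5 - 4\right) - \left(\frac{5}{4} - \sqrt{\left(-5\right)^{2} + 0^{2}}\right)\right) = 8 \left(1 - \left(\frac{5}{4} - \sqrt{25 + 0}\right)\right) = 8 \left(1 - \left(\frac{5}{4} - \sqrt{25}\right)\right) = 8 \left(1 + \left(- \frac{5}{4} + 5\right)\right) = 8 \left(1 + \frac{15}{4}\right) = 8 \cdot \frac{19}{4} = 38$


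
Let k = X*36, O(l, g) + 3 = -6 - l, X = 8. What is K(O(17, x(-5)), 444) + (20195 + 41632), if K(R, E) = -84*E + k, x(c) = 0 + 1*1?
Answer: 24819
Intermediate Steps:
x(c) = 1 (x(c) = 0 + 1 = 1)
O(l, g) = -9 - l (O(l, g) = -3 + (-6 - l) = -9 - l)
k = 288 (k = 8*36 = 288)
K(R, E) = 288 - 84*E (K(R, E) = -84*E + 288 = 288 - 84*E)
K(O(17, x(-5)), 444) + (20195 + 41632) = (288 - 84*444) + (20195 + 41632) = (288 - 37296) + 61827 = -37008 + 61827 = 24819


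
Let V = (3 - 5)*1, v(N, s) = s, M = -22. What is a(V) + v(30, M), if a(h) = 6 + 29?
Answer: 13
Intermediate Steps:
V = -2 (V = -2*1 = -2)
a(h) = 35
a(V) + v(30, M) = 35 - 22 = 13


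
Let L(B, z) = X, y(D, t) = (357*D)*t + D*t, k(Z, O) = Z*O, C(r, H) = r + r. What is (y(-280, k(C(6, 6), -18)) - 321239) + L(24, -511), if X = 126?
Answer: 21330727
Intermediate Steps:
C(r, H) = 2*r
k(Z, O) = O*Z
y(D, t) = 358*D*t (y(D, t) = 357*D*t + D*t = 358*D*t)
L(B, z) = 126
(y(-280, k(C(6, 6), -18)) - 321239) + L(24, -511) = (358*(-280)*(-36*6) - 321239) + 126 = (358*(-280)*(-18*12) - 321239) + 126 = (358*(-280)*(-216) - 321239) + 126 = (21651840 - 321239) + 126 = 21330601 + 126 = 21330727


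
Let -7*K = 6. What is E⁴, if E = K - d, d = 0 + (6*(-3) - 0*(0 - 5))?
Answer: 207360000/2401 ≈ 86364.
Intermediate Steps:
K = -6/7 (K = -⅐*6 = -6/7 ≈ -0.85714)
d = -18 (d = 0 + (-18 - 0*(-5)) = 0 + (-18 - 1*0) = 0 + (-18 + 0) = 0 - 18 = -18)
E = 120/7 (E = -6/7 - 1*(-18) = -6/7 + 18 = 120/7 ≈ 17.143)
E⁴ = (120/7)⁴ = 207360000/2401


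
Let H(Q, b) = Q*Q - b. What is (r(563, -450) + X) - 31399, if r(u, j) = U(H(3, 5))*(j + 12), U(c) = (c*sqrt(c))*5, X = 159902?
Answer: 110983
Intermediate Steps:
H(Q, b) = Q**2 - b
U(c) = 5*c**(3/2) (U(c) = c**(3/2)*5 = 5*c**(3/2))
r(u, j) = 480 + 40*j (r(u, j) = (5*(3**2 - 1*5)**(3/2))*(j + 12) = (5*(9 - 5)**(3/2))*(12 + j) = (5*4**(3/2))*(12 + j) = (5*8)*(12 + j) = 40*(12 + j) = 480 + 40*j)
(r(563, -450) + X) - 31399 = ((480 + 40*(-450)) + 159902) - 31399 = ((480 - 18000) + 159902) - 31399 = (-17520 + 159902) - 31399 = 142382 - 31399 = 110983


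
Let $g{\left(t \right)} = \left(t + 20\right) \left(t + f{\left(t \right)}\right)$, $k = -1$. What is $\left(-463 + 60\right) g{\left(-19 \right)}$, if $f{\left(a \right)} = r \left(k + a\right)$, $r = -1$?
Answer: $-403$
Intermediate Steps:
$f{\left(a \right)} = 1 - a$ ($f{\left(a \right)} = - (-1 + a) = 1 - a$)
$g{\left(t \right)} = 20 + t$ ($g{\left(t \right)} = \left(t + 20\right) \left(t - \left(-1 + t\right)\right) = \left(20 + t\right) 1 = 20 + t$)
$\left(-463 + 60\right) g{\left(-19 \right)} = \left(-463 + 60\right) \left(20 - 19\right) = \left(-403\right) 1 = -403$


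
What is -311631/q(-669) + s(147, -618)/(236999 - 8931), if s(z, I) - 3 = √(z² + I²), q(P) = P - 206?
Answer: 71073061533/199559500 + 3*√44837/228068 ≈ 356.15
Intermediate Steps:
q(P) = -206 + P
s(z, I) = 3 + √(I² + z²) (s(z, I) = 3 + √(z² + I²) = 3 + √(I² + z²))
-311631/q(-669) + s(147, -618)/(236999 - 8931) = -311631/(-206 - 669) + (3 + √((-618)² + 147²))/(236999 - 8931) = -311631/(-875) + (3 + √(381924 + 21609))/228068 = -311631*(-1/875) + (3 + √403533)*(1/228068) = 311631/875 + (3 + 3*√44837)*(1/228068) = 311631/875 + (3/228068 + 3*√44837/228068) = 71073061533/199559500 + 3*√44837/228068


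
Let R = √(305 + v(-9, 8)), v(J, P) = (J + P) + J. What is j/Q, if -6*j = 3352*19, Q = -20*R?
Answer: 7961*√295/4425 ≈ 30.900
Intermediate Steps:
v(J, P) = P + 2*J
R = √295 (R = √(305 + (8 + 2*(-9))) = √(305 + (8 - 18)) = √(305 - 10) = √295 ≈ 17.176)
Q = -20*√295 ≈ -343.51
j = -31844/3 (j = -1676*19/3 = -⅙*63688 = -31844/3 ≈ -10615.)
j/Q = -31844*(-√295/5900)/3 = -(-7961)*√295/4425 = 7961*√295/4425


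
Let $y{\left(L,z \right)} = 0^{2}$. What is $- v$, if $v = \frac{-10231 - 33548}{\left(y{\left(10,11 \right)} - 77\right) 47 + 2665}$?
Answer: $- \frac{14593}{318} \approx -45.89$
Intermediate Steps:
$y{\left(L,z \right)} = 0$
$v = \frac{14593}{318}$ ($v = \frac{-10231 - 33548}{\left(0 - 77\right) 47 + 2665} = - \frac{43779}{\left(-77\right) 47 + 2665} = - \frac{43779}{-3619 + 2665} = - \frac{43779}{-954} = \left(-43779\right) \left(- \frac{1}{954}\right) = \frac{14593}{318} \approx 45.89$)
$- v = \left(-1\right) \frac{14593}{318} = - \frac{14593}{318}$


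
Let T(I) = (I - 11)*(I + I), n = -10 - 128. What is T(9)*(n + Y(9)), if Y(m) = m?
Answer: 4644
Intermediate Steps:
n = -138
T(I) = 2*I*(-11 + I) (T(I) = (-11 + I)*(2*I) = 2*I*(-11 + I))
T(9)*(n + Y(9)) = (2*9*(-11 + 9))*(-138 + 9) = (2*9*(-2))*(-129) = -36*(-129) = 4644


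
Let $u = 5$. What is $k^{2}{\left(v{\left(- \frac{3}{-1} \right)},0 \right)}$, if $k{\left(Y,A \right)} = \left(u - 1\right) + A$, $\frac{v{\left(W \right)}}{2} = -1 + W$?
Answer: $16$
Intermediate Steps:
$v{\left(W \right)} = -2 + 2 W$ ($v{\left(W \right)} = 2 \left(-1 + W\right) = -2 + 2 W$)
$k{\left(Y,A \right)} = 4 + A$ ($k{\left(Y,A \right)} = \left(5 - 1\right) + A = 4 + A$)
$k^{2}{\left(v{\left(- \frac{3}{-1} \right)},0 \right)} = \left(4 + 0\right)^{2} = 4^{2} = 16$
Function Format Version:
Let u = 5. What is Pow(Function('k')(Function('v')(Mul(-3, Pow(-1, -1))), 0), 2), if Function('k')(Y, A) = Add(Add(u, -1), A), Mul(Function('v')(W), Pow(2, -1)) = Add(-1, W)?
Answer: 16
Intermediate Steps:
Function('v')(W) = Add(-2, Mul(2, W)) (Function('v')(W) = Mul(2, Add(-1, W)) = Add(-2, Mul(2, W)))
Function('k')(Y, A) = Add(4, A) (Function('k')(Y, A) = Add(Add(5, -1), A) = Add(4, A))
Pow(Function('k')(Function('v')(Mul(-3, Pow(-1, -1))), 0), 2) = Pow(Add(4, 0), 2) = Pow(4, 2) = 16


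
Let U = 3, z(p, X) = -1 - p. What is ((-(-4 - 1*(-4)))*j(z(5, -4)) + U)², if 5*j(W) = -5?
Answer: 9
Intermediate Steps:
j(W) = -1 (j(W) = (⅕)*(-5) = -1)
((-(-4 - 1*(-4)))*j(z(5, -4)) + U)² = (-(-4 - 1*(-4))*(-1) + 3)² = (-(-4 + 4)*(-1) + 3)² = (-1*0*(-1) + 3)² = (0*(-1) + 3)² = (0 + 3)² = 3² = 9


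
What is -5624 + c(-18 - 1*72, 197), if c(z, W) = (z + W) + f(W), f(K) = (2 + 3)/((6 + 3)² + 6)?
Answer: -479974/87 ≈ -5516.9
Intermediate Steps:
f(K) = 5/87 (f(K) = 5/(9² + 6) = 5/(81 + 6) = 5/87)
c(z, W) = 5/87 + W + z (c(z, W) = (z + W) + 5/87 = (W + z) + 5/87 = 5/87 + W + z)
-5624 + c(-18 - 1*72, 197) = -5624 + (5/87 + 197 + (-18 - 1*72)) = -5624 + (5/87 + 197 + (-18 - 72)) = -5624 + (5/87 + 197 - 90) = -5624 + 9314/87 = -479974/87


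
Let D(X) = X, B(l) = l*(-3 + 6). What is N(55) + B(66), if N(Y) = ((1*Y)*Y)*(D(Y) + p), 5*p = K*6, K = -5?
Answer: 148423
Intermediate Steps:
B(l) = 3*l (B(l) = l*3 = 3*l)
p = -6 (p = (-5*6)/5 = (⅕)*(-30) = -6)
N(Y) = Y²*(-6 + Y) (N(Y) = ((1*Y)*Y)*(Y - 6) = (Y*Y)*(-6 + Y) = Y²*(-6 + Y))
N(55) + B(66) = 55²*(-6 + 55) + 3*66 = 3025*49 + 198 = 148225 + 198 = 148423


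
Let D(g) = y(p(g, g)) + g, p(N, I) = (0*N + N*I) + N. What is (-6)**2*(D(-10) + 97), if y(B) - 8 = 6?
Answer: 3636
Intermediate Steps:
p(N, I) = N + I*N (p(N, I) = (0 + I*N) + N = I*N + N = N + I*N)
y(B) = 14 (y(B) = 8 + 6 = 14)
D(g) = 14 + g
(-6)**2*(D(-10) + 97) = (-6)**2*((14 - 10) + 97) = 36*(4 + 97) = 36*101 = 3636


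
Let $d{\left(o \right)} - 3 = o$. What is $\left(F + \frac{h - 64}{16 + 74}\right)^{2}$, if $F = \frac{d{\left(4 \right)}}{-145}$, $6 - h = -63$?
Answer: $\frac{361}{6812100} \approx 5.2994 \cdot 10^{-5}$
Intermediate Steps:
$h = 69$ ($h = 6 - -63 = 6 + 63 = 69$)
$d{\left(o \right)} = 3 + o$
$F = - \frac{7}{145}$ ($F = \frac{3 + 4}{-145} = 7 \left(- \frac{1}{145}\right) = - \frac{7}{145} \approx -0.048276$)
$\left(F + \frac{h - 64}{16 + 74}\right)^{2} = \left(- \frac{7}{145} + \frac{69 - 64}{16 + 74}\right)^{2} = \left(- \frac{7}{145} + \frac{5}{90}\right)^{2} = \left(- \frac{7}{145} + 5 \cdot \frac{1}{90}\right)^{2} = \left(- \frac{7}{145} + \frac{1}{18}\right)^{2} = \left(\frac{19}{2610}\right)^{2} = \frac{361}{6812100}$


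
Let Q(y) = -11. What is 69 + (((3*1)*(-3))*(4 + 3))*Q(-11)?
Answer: 762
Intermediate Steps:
69 + (((3*1)*(-3))*(4 + 3))*Q(-11) = 69 + (((3*1)*(-3))*(4 + 3))*(-11) = 69 + ((3*(-3))*7)*(-11) = 69 - 9*7*(-11) = 69 - 63*(-11) = 69 + 693 = 762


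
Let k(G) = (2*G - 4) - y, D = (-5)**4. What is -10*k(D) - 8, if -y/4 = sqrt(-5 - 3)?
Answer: -12468 - 80*I*sqrt(2) ≈ -12468.0 - 113.14*I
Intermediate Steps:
D = 625
y = -8*I*sqrt(2) (y = -4*sqrt(-5 - 3) = -8*I*sqrt(2) ≈ -11.314*I)
k(G) = -4 + 2*G + 8*I*sqrt(2) (k(G) = (2*G - 4) - (-8)*I*sqrt(2) = (-4 + 2*G) + 8*I*sqrt(2) = -4 + 2*G + 8*I*sqrt(2))
-10*k(D) - 8 = -10*(-4 + 2*625 + 8*I*sqrt(2)) - 8 = -10*(-4 + 1250 + 8*I*sqrt(2)) - 8 = -10*(1246 + 8*I*sqrt(2)) - 8 = (-12460 - 80*I*sqrt(2)) - 8 = -12468 - 80*I*sqrt(2)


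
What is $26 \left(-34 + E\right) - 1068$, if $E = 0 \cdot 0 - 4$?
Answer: $-2056$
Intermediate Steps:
$E = -4$ ($E = 0 - 4 = -4$)
$26 \left(-34 + E\right) - 1068 = 26 \left(-34 - 4\right) - 1068 = 26 \left(-38\right) - 1068 = -988 - 1068 = -2056$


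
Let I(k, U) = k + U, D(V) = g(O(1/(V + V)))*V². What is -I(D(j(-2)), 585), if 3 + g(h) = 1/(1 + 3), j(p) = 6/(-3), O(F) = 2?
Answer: -574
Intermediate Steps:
j(p) = -2 (j(p) = 6*(-⅓) = -2)
g(h) = -11/4 (g(h) = -3 + 1/(1 + 3) = -3 + 1/4 = -3 + ¼ = -11/4)
D(V) = -11*V²/4
I(k, U) = U + k
-I(D(j(-2)), 585) = -(585 - 11/4*(-2)²) = -(585 - 11/4*4) = -(585 - 11) = -1*574 = -574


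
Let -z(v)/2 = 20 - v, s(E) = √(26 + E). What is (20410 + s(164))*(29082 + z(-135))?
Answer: 587236520 + 28772*√190 ≈ 5.8763e+8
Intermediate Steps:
z(v) = -40 + 2*v (z(v) = -2*(20 - v) = -40 + 2*v)
(20410 + s(164))*(29082 + z(-135)) = (20410 + √(26 + 164))*(29082 + (-40 + 2*(-135))) = (20410 + √190)*(29082 + (-40 - 270)) = (20410 + √190)*(29082 - 310) = (20410 + √190)*28772 = 587236520 + 28772*√190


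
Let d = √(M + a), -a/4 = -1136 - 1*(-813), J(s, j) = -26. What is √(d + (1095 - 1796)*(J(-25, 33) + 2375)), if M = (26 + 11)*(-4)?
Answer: √(-1646649 + 2*√286) ≈ 1283.2*I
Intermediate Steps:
a = 1292 (a = -4*(-1136 - 1*(-813)) = -4*(-1136 + 813) = -4*(-323) = 1292)
M = -148 (M = 37*(-4) = -148)
d = 2*√286 (d = √(-148 + 1292) = √1144 = 2*√286 ≈ 33.823)
√(d + (1095 - 1796)*(J(-25, 33) + 2375)) = √(2*√286 + (1095 - 1796)*(-26 + 2375)) = √(2*√286 - 701*2349) = √(2*√286 - 1646649) = √(-1646649 + 2*√286)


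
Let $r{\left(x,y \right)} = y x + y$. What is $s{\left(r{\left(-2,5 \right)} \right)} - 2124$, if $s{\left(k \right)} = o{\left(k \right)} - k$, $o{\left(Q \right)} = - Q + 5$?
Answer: $-2109$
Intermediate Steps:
$o{\left(Q \right)} = 5 - Q$
$r{\left(x,y \right)} = y + x y$ ($r{\left(x,y \right)} = x y + y = y + x y$)
$s{\left(k \right)} = 5 - 2 k$ ($s{\left(k \right)} = \left(5 - k\right) - k = 5 - 2 k$)
$s{\left(r{\left(-2,5 \right)} \right)} - 2124 = \left(5 - 2 \cdot 5 \left(1 - 2\right)\right) - 2124 = \left(5 - 2 \cdot 5 \left(-1\right)\right) - 2124 = \left(5 - -10\right) - 2124 = \left(5 + 10\right) - 2124 = 15 - 2124 = -2109$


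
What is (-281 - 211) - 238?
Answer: -730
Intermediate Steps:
(-281 - 211) - 238 = -492 - 238 = -730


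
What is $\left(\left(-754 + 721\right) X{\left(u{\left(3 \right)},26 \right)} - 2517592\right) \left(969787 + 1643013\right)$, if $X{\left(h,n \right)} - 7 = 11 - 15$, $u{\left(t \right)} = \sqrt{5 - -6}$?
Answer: $-6578223044800$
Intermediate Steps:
$u{\left(t \right)} = \sqrt{11}$ ($u{\left(t \right)} = \sqrt{5 + 6} = \sqrt{11}$)
$X{\left(h,n \right)} = 3$ ($X{\left(h,n \right)} = 7 + \left(11 - 15\right) = 7 - 4 = 3$)
$\left(\left(-754 + 721\right) X{\left(u{\left(3 \right)},26 \right)} - 2517592\right) \left(969787 + 1643013\right) = \left(\left(-754 + 721\right) 3 - 2517592\right) \left(969787 + 1643013\right) = \left(\left(-33\right) 3 - 2517592\right) 2612800 = \left(-99 - 2517592\right) 2612800 = \left(-2517691\right) 2612800 = -6578223044800$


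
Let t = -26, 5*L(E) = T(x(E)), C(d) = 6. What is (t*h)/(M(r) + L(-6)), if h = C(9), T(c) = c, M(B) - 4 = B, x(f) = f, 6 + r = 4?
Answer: -195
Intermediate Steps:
r = -2 (r = -6 + 4 = -2)
M(B) = 4 + B
L(E) = E/5
h = 6
(t*h)/(M(r) + L(-6)) = (-26*6)/((4 - 2) + (⅕)*(-6)) = -156/(2 - 6/5) = -156/⅘ = -156*5/4 = -195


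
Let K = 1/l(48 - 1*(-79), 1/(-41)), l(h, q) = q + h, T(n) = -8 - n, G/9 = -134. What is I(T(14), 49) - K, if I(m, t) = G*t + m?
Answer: -307757937/5206 ≈ -59116.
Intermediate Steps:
G = -1206 (G = 9*(-134) = -1206)
I(m, t) = m - 1206*t (I(m, t) = -1206*t + m = m - 1206*t)
l(h, q) = h + q
K = 41/5206 (K = 1/((48 - 1*(-79)) + 1/(-41)) = 1/((48 + 79) - 1/41) = 1/(127 - 1/41) = 1/(5206/41) = 41/5206 ≈ 0.0078755)
I(T(14), 49) - K = ((-8 - 1*14) - 1206*49) - 1*41/5206 = ((-8 - 14) - 59094) - 41/5206 = (-22 - 59094) - 41/5206 = -59116 - 41/5206 = -307757937/5206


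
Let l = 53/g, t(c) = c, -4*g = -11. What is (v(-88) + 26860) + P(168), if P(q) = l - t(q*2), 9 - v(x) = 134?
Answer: 290601/11 ≈ 26418.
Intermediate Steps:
g = 11/4 (g = -1/4*(-11) = 11/4 ≈ 2.7500)
v(x) = -125 (v(x) = 9 - 1*134 = 9 - 134 = -125)
l = 212/11 (l = 53/(11/4) = 53*(4/11) = 212/11 ≈ 19.273)
P(q) = 212/11 - 2*q (P(q) = 212/11 - q*2 = 212/11 - 2*q)
(v(-88) + 26860) + P(168) = (-125 + 26860) + (212/11 - 2*168) = 26735 + (212/11 - 336) = 26735 - 3484/11 = 290601/11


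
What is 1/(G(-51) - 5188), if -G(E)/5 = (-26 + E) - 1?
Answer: -1/4798 ≈ -0.00020842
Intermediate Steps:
G(E) = 135 - 5*E (G(E) = -5*((-26 + E) - 1) = -5*(-27 + E) = 135 - 5*E)
1/(G(-51) - 5188) = 1/((135 - 5*(-51)) - 5188) = 1/((135 + 255) - 5188) = 1/(390 - 5188) = 1/(-4798) = -1/4798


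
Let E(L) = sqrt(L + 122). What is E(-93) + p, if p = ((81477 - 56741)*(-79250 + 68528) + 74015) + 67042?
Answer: -265078335 + sqrt(29) ≈ -2.6508e+8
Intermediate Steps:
p = -265078335 (p = (24736*(-10722) + 74015) + 67042 = (-265219392 + 74015) + 67042 = -265145377 + 67042 = -265078335)
E(L) = sqrt(122 + L)
E(-93) + p = sqrt(122 - 93) - 265078335 = sqrt(29) - 265078335 = -265078335 + sqrt(29)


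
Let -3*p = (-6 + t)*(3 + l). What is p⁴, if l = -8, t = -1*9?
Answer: 390625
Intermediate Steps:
t = -9
p = -25 (p = -(-6 - 9)*(3 - 8)/3 = -(-5)*(-5) = -⅓*75 = -25)
p⁴ = (-25)⁴ = 390625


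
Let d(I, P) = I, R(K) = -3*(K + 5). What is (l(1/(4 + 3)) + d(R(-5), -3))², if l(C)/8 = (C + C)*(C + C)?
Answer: 1024/2401 ≈ 0.42649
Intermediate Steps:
R(K) = -15 - 3*K (R(K) = -3*(5 + K) = -15 - 3*K)
l(C) = 32*C² (l(C) = 8*((C + C)*(C + C)) = 8*((2*C)*(2*C)) = 8*(4*C²) = 32*C²)
(l(1/(4 + 3)) + d(R(-5), -3))² = (32*(1/(4 + 3))² + (-15 - 3*(-5)))² = (32*(1/7)² + (-15 + 15))² = (32*(⅐)² + 0)² = (32*(1/49) + 0)² = (32/49 + 0)² = (32/49)² = 1024/2401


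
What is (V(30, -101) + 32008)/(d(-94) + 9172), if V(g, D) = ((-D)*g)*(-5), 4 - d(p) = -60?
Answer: 8429/4618 ≈ 1.8252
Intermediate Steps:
d(p) = 64 (d(p) = 4 - 1*(-60) = 4 + 60 = 64)
V(g, D) = 5*D*g (V(g, D) = -D*g*(-5) = 5*D*g)
(V(30, -101) + 32008)/(d(-94) + 9172) = (5*(-101)*30 + 32008)/(64 + 9172) = (-15150 + 32008)/9236 = 16858*(1/9236) = 8429/4618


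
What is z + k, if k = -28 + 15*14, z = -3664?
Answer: -3482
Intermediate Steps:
k = 182 (k = -28 + 210 = 182)
z + k = -3664 + 182 = -3482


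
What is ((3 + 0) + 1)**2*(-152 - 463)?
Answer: -9840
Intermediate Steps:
((3 + 0) + 1)**2*(-152 - 463) = (3 + 1)**2*(-615) = 4**2*(-615) = 16*(-615) = -9840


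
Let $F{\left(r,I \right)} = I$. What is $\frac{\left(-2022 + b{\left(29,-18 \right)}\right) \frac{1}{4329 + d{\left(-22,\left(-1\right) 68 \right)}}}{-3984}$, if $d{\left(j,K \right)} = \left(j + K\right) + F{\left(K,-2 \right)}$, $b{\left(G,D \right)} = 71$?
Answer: $\frac{1951}{16880208} \approx 0.00011558$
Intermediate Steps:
$d{\left(j,K \right)} = -2 + K + j$ ($d{\left(j,K \right)} = \left(j + K\right) - 2 = \left(K + j\right) - 2 = -2 + K + j$)
$\frac{\left(-2022 + b{\left(29,-18 \right)}\right) \frac{1}{4329 + d{\left(-22,\left(-1\right) 68 \right)}}}{-3984} = \frac{\left(-2022 + 71\right) \frac{1}{4329 - 92}}{-3984} = - \frac{1951}{4329 - 92} \left(- \frac{1}{3984}\right) = - \frac{1951}{4237} \left(- \frac{1}{3984}\right) = \left(-1951\right) \frac{1}{4237} \left(- \frac{1}{3984}\right) = \left(- \frac{1951}{4237}\right) \left(- \frac{1}{3984}\right) = \frac{1951}{16880208}$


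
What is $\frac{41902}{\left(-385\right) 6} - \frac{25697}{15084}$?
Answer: $- \frac{16462139}{829620} \approx -19.843$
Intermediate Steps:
$\frac{41902}{\left(-385\right) 6} - \frac{25697}{15084} = \frac{41902}{-2310} - \frac{25697}{15084} = 41902 \left(- \frac{1}{2310}\right) - \frac{25697}{15084} = - \frac{2993}{165} - \frac{25697}{15084} = - \frac{16462139}{829620}$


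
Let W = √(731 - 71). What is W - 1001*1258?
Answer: -1259258 + 2*√165 ≈ -1.2592e+6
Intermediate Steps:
W = 2*√165 (W = √660 = 2*√165 ≈ 25.690)
W - 1001*1258 = 2*√165 - 1001*1258 = 2*√165 - 1259258 = -1259258 + 2*√165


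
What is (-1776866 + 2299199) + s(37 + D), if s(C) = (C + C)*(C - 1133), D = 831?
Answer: 62293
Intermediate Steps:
s(C) = 2*C*(-1133 + C) (s(C) = (2*C)*(-1133 + C) = 2*C*(-1133 + C))
(-1776866 + 2299199) + s(37 + D) = (-1776866 + 2299199) + 2*(37 + 831)*(-1133 + (37 + 831)) = 522333 + 2*868*(-1133 + 868) = 522333 + 2*868*(-265) = 522333 - 460040 = 62293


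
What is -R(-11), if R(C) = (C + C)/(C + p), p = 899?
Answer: 11/444 ≈ 0.024775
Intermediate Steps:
R(C) = 2*C/(899 + C) (R(C) = (C + C)/(C + 899) = (2*C)/(899 + C) = 2*C/(899 + C))
-R(-11) = -2*(-11)/(899 - 11) = -2*(-11)/888 = -1*(-11/444) = 11/444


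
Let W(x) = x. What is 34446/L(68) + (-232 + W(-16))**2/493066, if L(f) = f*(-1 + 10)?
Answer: 1418482657/25146366 ≈ 56.409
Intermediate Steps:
L(f) = 9*f (L(f) = f*9 = 9*f)
34446/L(68) + (-232 + W(-16))**2/493066 = 34446/((9*68)) + (-232 - 16)**2/493066 = 34446/612 + (-248)**2*(1/493066) = 34446*(1/612) + 61504*(1/493066) = 5741/102 + 30752/246533 = 1418482657/25146366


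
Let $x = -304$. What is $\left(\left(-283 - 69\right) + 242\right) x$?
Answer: $33440$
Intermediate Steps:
$\left(\left(-283 - 69\right) + 242\right) x = \left(\left(-283 - 69\right) + 242\right) \left(-304\right) = \left(-352 + 242\right) \left(-304\right) = \left(-110\right) \left(-304\right) = 33440$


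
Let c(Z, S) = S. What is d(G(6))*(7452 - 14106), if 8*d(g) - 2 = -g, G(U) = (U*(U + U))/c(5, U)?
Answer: 16635/2 ≈ 8317.5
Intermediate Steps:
G(U) = 2*U (G(U) = (U*(U + U))/U = (U*(2*U))/U = (2*U**2)/U = 2*U)
d(g) = 1/4 - g/8 (d(g) = 1/4 + (-g)/8 = 1/4 - g/8)
d(G(6))*(7452 - 14106) = (1/4 - 6/4)*(7452 - 14106) = (1/4 - 1/8*12)*(-6654) = (1/4 - 3/2)*(-6654) = -5/4*(-6654) = 16635/2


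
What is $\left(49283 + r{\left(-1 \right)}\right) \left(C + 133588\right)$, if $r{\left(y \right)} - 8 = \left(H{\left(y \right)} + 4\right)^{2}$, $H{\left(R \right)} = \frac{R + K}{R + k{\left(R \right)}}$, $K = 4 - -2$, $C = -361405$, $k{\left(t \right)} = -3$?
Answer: $- \frac{179696809809}{16} \approx -1.1231 \cdot 10^{10}$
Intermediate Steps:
$K = 6$ ($K = 4 + 2 = 6$)
$H{\left(R \right)} = \frac{6 + R}{-3 + R}$ ($H{\left(R \right)} = \frac{R + 6}{R - 3} = \frac{6 + R}{-3 + R}$)
$r{\left(y \right)} = 8 + \left(4 + \frac{6 + y}{-3 + y}\right)^{2}$ ($r{\left(y \right)} = 8 + \left(\frac{6 + y}{-3 + y} + 4\right)^{2} = 8 + \left(4 + \frac{6 + y}{-3 + y}\right)^{2}$)
$\left(49283 + r{\left(-1 \right)}\right) \left(C + 133588\right) = \left(49283 + \left(8 + \frac{\left(-6 + 5 \left(-1\right)\right)^{2}}{\left(-3 - 1\right)^{2}}\right)\right) \left(-361405 + 133588\right) = \left(49283 + \left(8 + \frac{\left(-6 - 5\right)^{2}}{16}\right)\right) \left(-227817\right) = \left(49283 + \left(8 + \left(-11\right)^{2} \cdot \frac{1}{16}\right)\right) \left(-227817\right) = \left(49283 + \left(8 + 121 \cdot \frac{1}{16}\right)\right) \left(-227817\right) = \left(49283 + \left(8 + \frac{121}{16}\right)\right) \left(-227817\right) = \left(49283 + \frac{249}{16}\right) \left(-227817\right) = \frac{788777}{16} \left(-227817\right) = - \frac{179696809809}{16}$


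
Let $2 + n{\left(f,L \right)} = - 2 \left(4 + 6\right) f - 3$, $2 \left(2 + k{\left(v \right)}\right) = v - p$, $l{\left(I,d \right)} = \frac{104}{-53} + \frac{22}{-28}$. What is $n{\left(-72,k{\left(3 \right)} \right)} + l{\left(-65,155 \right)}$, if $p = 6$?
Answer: $\frac{1062731}{742} \approx 1432.3$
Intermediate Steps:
$l{\left(I,d \right)} = - \frac{2039}{742}$ ($l{\left(I,d \right)} = 104 \left(- \frac{1}{53}\right) + 22 \left(- \frac{1}{28}\right) = - \frac{104}{53} - \frac{11}{14} = - \frac{2039}{742}$)
$k{\left(v \right)} = -5 + \frac{v}{2}$ ($k{\left(v \right)} = -2 + \frac{v - 6}{2} = -2 + \frac{-6 + v}{2} = -2 + \left(-3 + \frac{v}{2}\right) = -5 + \frac{v}{2}$)
$n{\left(f,L \right)} = -5 - 20 f$ ($n{\left(f,L \right)} = -2 + \left(- 2 \left(4 + 6\right) f - 3\right) = -2 + \left(\left(-2\right) 10 f - 3\right) = -2 - \left(3 + 20 f\right) = -5 - 20 f$)
$n{\left(-72,k{\left(3 \right)} \right)} + l{\left(-65,155 \right)} = \left(-5 - -1440\right) - \frac{2039}{742} = \left(-5 + 1440\right) - \frac{2039}{742} = 1435 - \frac{2039}{742} = \frac{1062731}{742}$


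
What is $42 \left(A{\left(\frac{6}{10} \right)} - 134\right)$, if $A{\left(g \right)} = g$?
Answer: $- \frac{28014}{5} \approx -5602.8$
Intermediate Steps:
$42 \left(A{\left(\frac{6}{10} \right)} - 134\right) = 42 \left(\frac{6}{10} - 134\right) = 42 \left(6 \cdot \frac{1}{10} - 134\right) = 42 \left(\frac{3}{5} - 134\right) = 42 \left(- \frac{667}{5}\right) = - \frac{28014}{5}$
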